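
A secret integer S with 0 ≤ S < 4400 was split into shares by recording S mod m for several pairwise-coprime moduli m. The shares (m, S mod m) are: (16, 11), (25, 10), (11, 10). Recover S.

The moduli are pairwise coprime; N = 16·25·11 = 4400.
N/16 = 275; 275 ≡ 3 (mod 16); 3·11 ≡ 1, so inverse 11.
N/25 = 176; 176 ≡ 1 (mod 25), inverse 1.
N/11 = 400; 400 ≡ 4 (mod 11); 4·3 ≡ 1, so inverse 3.
S ≡ 11·275·11 + 10·176·1 + 10·400·3 = 47035.
47035 mod 4400 = 3035.

3035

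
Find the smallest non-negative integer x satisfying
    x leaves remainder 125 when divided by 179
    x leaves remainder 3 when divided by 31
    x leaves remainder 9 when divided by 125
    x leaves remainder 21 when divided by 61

41442384

The moduli are pairwise coprime; N = 179·31·125·61 = 42311125.
N/179 = 236375; 236375 ≡ 95 (mod 179); 95·49 ≡ 1, so inverse 49.
N/31 = 1364875; 1364875 ≡ 7 (mod 31); 7·9 ≡ 1, so inverse 9.
N/125 = 338489; 338489 ≡ 114 (mod 125); 114·34 ≡ 1, so inverse 34.
N/61 = 693625; 693625 ≡ 55 (mod 61); 55·10 ≡ 1, so inverse 10.
x ≡ 125·236375·49 + 3·1364875·9 + 9·338489·34 + 21·693625·10 = 1733887384.
1733887384 mod 42311125 = 41442384.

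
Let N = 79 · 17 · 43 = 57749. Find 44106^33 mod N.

26069

Mod 79: 44106 ≡ 24; 24^33 ≡ 78 (mod 79).
Mod 17: 44106 ≡ 8; by Fermat, exponent reduces to 33 mod 16 = 1; 8^1 ≡ 8 (mod 17).
Mod 43: 44106 ≡ 31; 31^33 ≡ 11 (mod 43).
Combine by CRT: x ≡ 78 (mod 79), x ≡ 8 (mod 17), x ≡ 11 (mod 43) ⇒ x ≡ 26069 (mod 57749).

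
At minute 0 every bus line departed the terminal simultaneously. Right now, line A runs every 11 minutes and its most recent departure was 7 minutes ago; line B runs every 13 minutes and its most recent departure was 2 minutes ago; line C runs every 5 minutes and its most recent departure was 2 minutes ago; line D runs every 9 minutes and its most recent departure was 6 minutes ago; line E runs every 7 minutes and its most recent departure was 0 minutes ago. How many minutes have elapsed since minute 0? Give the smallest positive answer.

5397

From t ≡ 7 (mod 11) write t = 7 + 11s. Substituting into t ≡ 2 (mod 13) gives 11s ≡ 8 (mod 13), and since 11⁻¹ ≡ 6 (mod 13), s ≡ 9. Hence t ≡ 7 + 11·9 = 106 (mod 143).
From t ≡ 106 (mod 143) write t = 106 + 143s. Substituting into t ≡ 2 (mod 5) gives 143s ≡ 1 (mod 5), and since 3⁻¹ ≡ 2 (mod 5), s ≡ 2. Hence t ≡ 106 + 143·2 = 392 (mod 715).
From t ≡ 392 (mod 715) write t = 392 + 715s. Substituting into t ≡ 6 (mod 9) gives 715s ≡ 1 (mod 9), and since 4⁻¹ ≡ 7 (mod 9), s ≡ 7. Hence t ≡ 392 + 715·7 = 5397 (mod 6435).
From t ≡ 5397 (mod 6435) write t = 5397 + 6435s. Substituting into t ≡ 0 (mod 7) gives 6435s ≡ 0 (mod 7), and since 2⁻¹ ≡ 4 (mod 7), s ≡ 0. Hence t ≡ 5397 + 6435·0 = 5397 (mod 45045).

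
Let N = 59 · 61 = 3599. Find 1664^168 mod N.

Mod 59: 1664 ≡ 12; by Fermat, exponent reduces to 168 mod 58 = 52; 12^52 ≡ 49 (mod 59).
Mod 61: 1664 ≡ 17; by Fermat, exponent reduces to 168 mod 60 = 48; 17^48 ≡ 58 (mod 61).
Combine by CRT: x ≡ 49 (mod 59), x ≡ 58 (mod 61) ⇒ x ≡ 1583 (mod 3599).

1583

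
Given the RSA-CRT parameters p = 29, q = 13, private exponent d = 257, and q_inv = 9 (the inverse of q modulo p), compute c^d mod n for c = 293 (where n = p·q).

11

d_p = d mod (p−1) = 257 mod 28 = 5; d_q = d mod (q−1) = 5.
m₁ = c^(d_p) mod p: c ≡ 3 (mod 29), and 3^5 mod 29 = 11.
m₂ = c^(d_q) mod q: c ≡ 7 (mod 13), and 7^5 mod 13 = 11.
h = q_inv·(m₁ − m₂) mod p = 9·(11 − 11) mod 29 = 0.
m = m₂ + h·q = 11 + 0·13 = 11.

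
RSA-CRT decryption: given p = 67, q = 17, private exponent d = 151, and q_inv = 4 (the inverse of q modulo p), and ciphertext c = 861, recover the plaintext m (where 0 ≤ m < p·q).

530

d_p = d mod (p−1) = 151 mod 66 = 19; d_q = d mod (q−1) = 7.
m₁ = c^(d_p) mod p: c ≡ 57 (mod 67), and 57^19 mod 67 = 61.
m₂ = c^(d_q) mod q: c ≡ 11 (mod 17), and 11^7 mod 17 = 3.
h = q_inv·(m₁ − m₂) mod p = 4·(61 − 3) mod 67 = 31.
m = m₂ + h·q = 3 + 31·17 = 530.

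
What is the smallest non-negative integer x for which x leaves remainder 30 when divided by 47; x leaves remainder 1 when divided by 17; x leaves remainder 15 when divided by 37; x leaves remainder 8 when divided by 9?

The moduli are pairwise coprime; N = 47·17·37·9 = 266067.
N/47 = 5661; 5661 ≡ 21 (mod 47); 21·9 ≡ 1, so inverse 9.
N/17 = 15651; 15651 ≡ 11 (mod 17); 11·14 ≡ 1, so inverse 14.
N/37 = 7191; 7191 ≡ 13 (mod 37); 13·20 ≡ 1, so inverse 20.
N/9 = 29563; 29563 ≡ 7 (mod 9); 7·4 ≡ 1, so inverse 4.
x ≡ 30·5661·9 + 1·15651·14 + 15·7191·20 + 8·29563·4 = 4850900.
4850900 mod 266067 = 61694.

61694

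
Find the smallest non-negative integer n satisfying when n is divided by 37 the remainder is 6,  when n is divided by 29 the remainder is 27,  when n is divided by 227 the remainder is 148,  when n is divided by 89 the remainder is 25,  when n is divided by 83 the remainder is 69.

1775224819

The moduli are pairwise coprime; M = 37·29·227·89·83 = 1799258977.
M/37 = 48628621; 48628621 ≡ 2 (mod 37); 2·19 ≡ 1, so inverse 19.
M/29 = 62043413; 62043413 ≡ 1 (mod 29), inverse 1.
M/227 = 7926251; 7926251 ≡ 92 (mod 227); 92·190 ≡ 1, so inverse 190.
M/89 = 20216393; 20216393 ≡ 43 (mod 89); 43·29 ≡ 1, so inverse 29.
M/83 = 21677819; 21677819 ≡ 45 (mod 83); 45·24 ≡ 1, so inverse 24.
n ≡ 6·48628621·19 + 27·62043413·1 + 148·7926251·190 + 25·20216393·29 + 69·21677819·24 = 280660366254.
280660366254 mod 1799258977 = 1775224819.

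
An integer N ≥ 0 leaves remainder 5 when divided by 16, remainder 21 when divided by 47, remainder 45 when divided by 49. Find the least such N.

From N ≡ 5 (mod 16) write N = 5 + 16t. Substituting into N ≡ 21 (mod 47) gives 16t ≡ 16 (mod 47), and since 16⁻¹ ≡ 3 (mod 47), t ≡ 1. Hence N ≡ 5 + 16·1 = 21 (mod 752).
From N ≡ 21 (mod 752) write N = 21 + 752t. Substituting into N ≡ 45 (mod 49) gives 752t ≡ 24 (mod 49), and since 17⁻¹ ≡ 26 (mod 49), t ≡ 36. Hence N ≡ 21 + 752·36 = 27093 (mod 36848).

27093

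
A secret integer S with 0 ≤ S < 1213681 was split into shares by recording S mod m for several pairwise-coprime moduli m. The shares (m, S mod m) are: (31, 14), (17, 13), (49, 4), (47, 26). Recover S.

The moduli are pairwise coprime; N = 31·17·49·47 = 1213681.
N/31 = 39151; 39151 ≡ 29 (mod 31); 29·15 ≡ 1, so inverse 15.
N/17 = 71393; 71393 ≡ 10 (mod 17); 10·12 ≡ 1, so inverse 12.
N/49 = 24769; 24769 ≡ 24 (mod 49); 24·47 ≡ 1, so inverse 47.
N/47 = 25823; 25823 ≡ 20 (mod 47); 20·40 ≡ 1, so inverse 40.
S ≡ 14·39151·15 + 13·71393·12 + 4·24769·47 + 26·25823·40 = 50871510.
50871510 mod 1213681 = 1110589.

1110589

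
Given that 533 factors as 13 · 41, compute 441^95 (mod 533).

Mod 13: 441 ≡ 12; by Fermat, exponent reduces to 95 mod 12 = 11; 12^11 ≡ 12 (mod 13).
Mod 41: 441 ≡ 31; by Fermat, exponent reduces to 95 mod 40 = 15; 31^15 ≡ 40 (mod 41).
Combine by CRT: x ≡ 12 (mod 13), x ≡ 40 (mod 41) ⇒ x ≡ 532 (mod 533).

532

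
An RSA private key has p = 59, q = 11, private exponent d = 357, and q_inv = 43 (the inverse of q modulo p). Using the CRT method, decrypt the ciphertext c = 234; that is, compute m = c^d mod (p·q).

d_p = d mod (p−1) = 357 mod 58 = 9; d_q = d mod (q−1) = 7.
m₁ = c^(d_p) mod p: c ≡ 57 (mod 59), and 57^9 mod 59 = 19.
m₂ = c^(d_q) mod q: c ≡ 3 (mod 11), and 3^7 mod 11 = 9.
h = q_inv·(m₁ − m₂) mod p = 43·(19 − 9) mod 59 = 17.
m = m₂ + h·q = 9 + 17·11 = 196.

196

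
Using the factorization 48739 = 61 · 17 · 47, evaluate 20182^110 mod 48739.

31843

Mod 61: 20182 ≡ 52; by Fermat, exponent reduces to 110 mod 60 = 50; 52^50 ≡ 1 (mod 61).
Mod 17: 20182 ≡ 3; by Fermat, exponent reduces to 110 mod 16 = 14; 3^14 ≡ 2 (mod 17).
Mod 47: 20182 ≡ 19; by Fermat, exponent reduces to 110 mod 46 = 18; 19^18 ≡ 24 (mod 47).
Combine by CRT: x ≡ 1 (mod 61), x ≡ 2 (mod 17), x ≡ 24 (mod 47) ⇒ x ≡ 31843 (mod 48739).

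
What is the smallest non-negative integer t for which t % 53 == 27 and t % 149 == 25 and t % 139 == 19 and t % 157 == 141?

30888321

The moduli are pairwise coprime; N = 53·149·139·157 = 172336231.
N/53 = 3251627; 3251627 ≡ 24 (mod 53); 24·42 ≡ 1, so inverse 42.
N/149 = 1156619; 1156619 ≡ 81 (mod 149); 81·46 ≡ 1, so inverse 46.
N/139 = 1239829; 1239829 ≡ 88 (mod 139); 88·109 ≡ 1, so inverse 109.
N/157 = 1097683; 1097683 ≡ 96 (mod 157); 96·18 ≡ 1, so inverse 18.
t ≡ 27·3251627·42 + 25·1156619·46 + 19·1239829·109 + 141·1097683·18 = 10371062181.
10371062181 mod 172336231 = 30888321.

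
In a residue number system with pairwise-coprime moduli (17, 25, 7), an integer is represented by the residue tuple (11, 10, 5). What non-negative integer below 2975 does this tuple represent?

The moduli are pairwise coprime; N = 17·25·7 = 2975.
N/17 = 175; 175 ≡ 5 (mod 17); 5·7 ≡ 1, so inverse 7.
N/25 = 119; 119 ≡ 19 (mod 25); 19·4 ≡ 1, so inverse 4.
N/7 = 425; 425 ≡ 5 (mod 7); 5·3 ≡ 1, so inverse 3.
x ≡ 11·175·7 + 10·119·4 + 5·425·3 = 24610.
24610 mod 2975 = 810.

810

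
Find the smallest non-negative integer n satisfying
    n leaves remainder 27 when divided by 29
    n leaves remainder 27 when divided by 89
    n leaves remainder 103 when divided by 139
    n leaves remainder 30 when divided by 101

From n ≡ 27 (mod 29) write n = 27 + 29t. Substituting into n ≡ 27 (mod 89) gives 29t ≡ 0 (mod 89), and since 29⁻¹ ≡ 43 (mod 89), t ≡ 0. Hence n ≡ 27 + 29·0 = 27 (mod 2581).
From n ≡ 27 (mod 2581) write n = 27 + 2581t. Substituting into n ≡ 103 (mod 139) gives 2581t ≡ 76 (mod 139), and since 79⁻¹ ≡ 44 (mod 139), t ≡ 8. Hence n ≡ 27 + 2581·8 = 20675 (mod 358759).
From n ≡ 20675 (mod 358759) write n = 20675 + 358759t. Substituting into n ≡ 30 (mod 101) gives 358759t ≡ 60 (mod 101), and since 7⁻¹ ≡ 29 (mod 101), t ≡ 23. Hence n ≡ 20675 + 358759·23 = 8272132 (mod 36234659).

8272132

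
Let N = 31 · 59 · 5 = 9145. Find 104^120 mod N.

Mod 31: 104 ≡ 11; since 30 | 120, by Fermat 11^120 ≡ 1 (mod 31).
Mod 59: 104 ≡ 45; by Fermat, exponent reduces to 120 mod 58 = 4; 45^4 ≡ 7 (mod 59).
Mod 5: 104 ≡ 4; since 4 | 120, by Fermat 4^120 ≡ 1 (mod 5).
Combine by CRT: x ≡ 1 (mod 31), x ≡ 7 (mod 59), x ≡ 1 (mod 5) ⇒ x ≡ 7441 (mod 9145).

7441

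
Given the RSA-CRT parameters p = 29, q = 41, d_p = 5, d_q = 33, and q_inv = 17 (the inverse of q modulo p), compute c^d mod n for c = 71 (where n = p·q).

m₁ = c^(d_p) mod p: c ≡ 13 (mod 29), and 13^5 mod 29 = 6.
m₂ = c^(d_q) mod q: c ≡ 30 (mod 41), and 30^33 mod 41 = 7.
h = q_inv·(m₁ − m₂) mod p = 17·(6 − 7) mod 29 = 12.
m = m₂ + h·q = 7 + 12·41 = 499.

499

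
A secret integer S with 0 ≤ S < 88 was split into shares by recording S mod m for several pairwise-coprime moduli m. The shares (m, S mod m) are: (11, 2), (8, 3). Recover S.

35

From S ≡ 2 (mod 11) write S = 2 + 11t. Substituting into S ≡ 3 (mod 8) gives 11t ≡ 1 (mod 8), and since 3⁻¹ ≡ 3 (mod 8), t ≡ 3. Hence S ≡ 2 + 11·3 = 35 (mod 88).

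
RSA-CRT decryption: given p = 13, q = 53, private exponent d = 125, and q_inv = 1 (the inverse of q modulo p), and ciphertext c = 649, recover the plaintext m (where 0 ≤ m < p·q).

d_p = d mod (p−1) = 125 mod 12 = 5; d_q = d mod (q−1) = 21.
m₁ = c^(d_p) mod p: c ≡ 12 (mod 13), and 12^5 mod 13 = 12.
m₂ = c^(d_q) mod q: c ≡ 13 (mod 53), and 13^21 mod 53 = 36.
h = q_inv·(m₁ − m₂) mod p = 1·(12 − 36) mod 13 = 2.
m = m₂ + h·q = 36 + 2·53 = 142.

142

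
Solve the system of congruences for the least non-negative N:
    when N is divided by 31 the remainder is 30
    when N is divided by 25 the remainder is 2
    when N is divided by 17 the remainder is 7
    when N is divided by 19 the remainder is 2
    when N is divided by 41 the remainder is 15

6247677

The moduli are pairwise coprime; M = 31·25·17·19·41 = 10263325.
M/31 = 331075; 331075 ≡ 26 (mod 31); 26·6 ≡ 1, so inverse 6.
M/25 = 410533; 410533 ≡ 8 (mod 25); 8·22 ≡ 1, so inverse 22.
M/17 = 603725; 603725 ≡ 4 (mod 17); 4·13 ≡ 1, so inverse 13.
M/19 = 540175; 540175 ≡ 5 (mod 19); 5·4 ≡ 1, so inverse 4.
M/41 = 250325; 250325 ≡ 20 (mod 41); 20·39 ≡ 1, so inverse 39.
N ≡ 30·331075·6 + 2·410533·22 + 7·603725·13 + 2·540175·4 + 15·250325·39 = 283357452.
283357452 mod 10263325 = 6247677.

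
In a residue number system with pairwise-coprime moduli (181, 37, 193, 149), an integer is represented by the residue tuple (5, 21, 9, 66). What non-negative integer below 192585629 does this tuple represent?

From x ≡ 5 (mod 181) write x = 5 + 181t. Substituting into x ≡ 21 (mod 37) gives 181t ≡ 16 (mod 37), and since 33⁻¹ ≡ 9 (mod 37), t ≡ 33. Hence x ≡ 5 + 181·33 = 5978 (mod 6697).
From x ≡ 5978 (mod 6697) write x = 5978 + 6697t. Substituting into x ≡ 9 (mod 193) gives 6697t ≡ 14 (mod 193), and since 135⁻¹ ≡ 183 (mod 193), t ≡ 53. Hence x ≡ 5978 + 6697·53 = 360919 (mod 1292521).
From x ≡ 360919 (mod 1292521) write x = 360919 + 1292521t. Substituting into x ≡ 66 (mod 149) gives 1292521t ≡ 25 (mod 149), and since 95⁻¹ ≡ 80 (mod 149), t ≡ 63. Hence x ≡ 360919 + 1292521·63 = 81789742 (mod 192585629).

81789742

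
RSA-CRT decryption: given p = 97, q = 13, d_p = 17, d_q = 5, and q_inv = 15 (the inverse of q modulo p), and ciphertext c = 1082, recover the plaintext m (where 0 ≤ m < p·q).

m₁ = c^(d_p) mod p: c ≡ 15 (mod 97), and 15^17 mod 97 = 57.
m₂ = c^(d_q) mod q: c ≡ 3 (mod 13), and 3^5 mod 13 = 9.
h = q_inv·(m₁ − m₂) mod p = 15·(57 − 9) mod 97 = 41.
m = m₂ + h·q = 9 + 41·13 = 542.

542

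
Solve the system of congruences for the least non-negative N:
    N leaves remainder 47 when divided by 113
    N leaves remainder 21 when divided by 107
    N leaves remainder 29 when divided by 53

539622

From N ≡ 47 (mod 113) write N = 47 + 113t. Substituting into N ≡ 21 (mod 107) gives 113t ≡ 81 (mod 107), and since 6⁻¹ ≡ 18 (mod 107), t ≡ 67. Hence N ≡ 47 + 113·67 = 7618 (mod 12091).
From N ≡ 7618 (mod 12091) write N = 7618 + 12091t. Substituting into N ≡ 29 (mod 53) gives 12091t ≡ 43 (mod 53), and since 7⁻¹ ≡ 38 (mod 53), t ≡ 44. Hence N ≡ 7618 + 12091·44 = 539622 (mod 640823).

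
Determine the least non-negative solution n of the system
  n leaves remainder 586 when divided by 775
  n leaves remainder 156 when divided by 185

gcd(775, 185) = 5 and 5 | (156 − 586), so the pair is consistent; merging gives n ≡ 23836 (mod 28675), where 28675 = lcm(775, 185).
The solution is unique modulo lcm(775, 185) = 28675.

23836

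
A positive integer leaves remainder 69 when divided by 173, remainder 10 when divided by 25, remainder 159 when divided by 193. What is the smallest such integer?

15985

From a ≡ 69 (mod 173) write a = 69 + 173t. Substituting into a ≡ 10 (mod 25) gives 173t ≡ 16 (mod 25), and since 23⁻¹ ≡ 12 (mod 25), t ≡ 17. Hence a ≡ 69 + 173·17 = 3010 (mod 4325).
From a ≡ 3010 (mod 4325) write a = 3010 + 4325t. Substituting into a ≡ 159 (mod 193) gives 4325t ≡ 44 (mod 193), and since 79⁻¹ ≡ 22 (mod 193), t ≡ 3. Hence a ≡ 3010 + 4325·3 = 15985 (mod 834725).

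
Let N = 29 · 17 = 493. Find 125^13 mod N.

129

Mod 29: 125 ≡ 9; 9^13 ≡ 13 (mod 29).
Mod 17: 125 ≡ 6; 6^13 ≡ 10 (mod 17).
Combine by CRT: x ≡ 13 (mod 29), x ≡ 10 (mod 17) ⇒ x ≡ 129 (mod 493).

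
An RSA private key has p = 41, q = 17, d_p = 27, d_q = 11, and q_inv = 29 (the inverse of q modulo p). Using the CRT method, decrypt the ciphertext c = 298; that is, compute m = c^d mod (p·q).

457

m₁ = c^(d_p) mod p: c ≡ 11 (mod 41), and 11^27 mod 41 = 6.
m₂ = c^(d_q) mod q: c ≡ 9 (mod 17), and 9^11 mod 17 = 15.
h = q_inv·(m₁ − m₂) mod p = 29·(6 − 15) mod 41 = 26.
m = m₂ + h·q = 15 + 26·17 = 457.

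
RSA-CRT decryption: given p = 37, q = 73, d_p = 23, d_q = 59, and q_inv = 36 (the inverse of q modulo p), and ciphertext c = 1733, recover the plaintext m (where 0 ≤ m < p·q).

450

m₁ = c^(d_p) mod p: c ≡ 31 (mod 37), and 31^23 mod 37 = 6.
m₂ = c^(d_q) mod q: c ≡ 54 (mod 73), and 54^59 mod 73 = 12.
h = q_inv·(m₁ − m₂) mod p = 36·(6 − 12) mod 37 = 6.
m = m₂ + h·q = 12 + 6·73 = 450.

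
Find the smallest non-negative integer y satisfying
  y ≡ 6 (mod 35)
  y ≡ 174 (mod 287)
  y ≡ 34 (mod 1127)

gcd(35, 287) = 7 and 7 | (174 − 6), so the pair is consistent; merging gives y ≡ 461 (mod 1435), where 1435 = lcm(35, 287).
gcd(1435, 1127) = 7 and 7 | (34 − 461), so the pair is consistent; merging gives y ≡ 192751 (mod 231035), where 231035 = lcm(1435, 1127).
The solution is unique modulo lcm(35, 287, 1127) = 231035.

192751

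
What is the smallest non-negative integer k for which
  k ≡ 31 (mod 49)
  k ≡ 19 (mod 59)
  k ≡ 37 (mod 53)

6450

The moduli are pairwise coprime; N = 49·59·53 = 153223.
N/49 = 3127; 3127 ≡ 40 (mod 49); 40·38 ≡ 1, so inverse 38.
N/59 = 2597; 2597 ≡ 1 (mod 59), inverse 1.
N/53 = 2891; 2891 ≡ 29 (mod 53); 29·11 ≡ 1, so inverse 11.
k ≡ 31·3127·38 + 19·2597·1 + 37·2891·11 = 4909586.
4909586 mod 153223 = 6450.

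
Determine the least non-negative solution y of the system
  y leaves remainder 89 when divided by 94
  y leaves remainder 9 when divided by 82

747

gcd(94, 82) = 2 and 2 | (9 − 89), so the pair is consistent; merging gives y ≡ 747 (mod 3854), where 3854 = lcm(94, 82).
The solution is unique modulo lcm(94, 82) = 3854.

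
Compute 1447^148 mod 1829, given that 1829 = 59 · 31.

1125

Mod 59: 1447 ≡ 31; by Fermat, exponent reduces to 148 mod 58 = 32; 31^32 ≡ 4 (mod 59).
Mod 31: 1447 ≡ 21; by Fermat, exponent reduces to 148 mod 30 = 28; 21^28 ≡ 9 (mod 31).
Combine by CRT: x ≡ 4 (mod 59), x ≡ 9 (mod 31) ⇒ x ≡ 1125 (mod 1829).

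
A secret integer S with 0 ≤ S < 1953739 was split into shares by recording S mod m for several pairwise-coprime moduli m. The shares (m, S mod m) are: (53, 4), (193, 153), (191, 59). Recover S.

The moduli are pairwise coprime; N = 53·193·191 = 1953739.
N/53 = 36863; 36863 ≡ 28 (mod 53); 28·36 ≡ 1, so inverse 36.
N/193 = 10123; 10123 ≡ 87 (mod 193); 87·71 ≡ 1, so inverse 71.
N/191 = 10229; 10229 ≡ 106 (mod 191); 106·182 ≡ 1, so inverse 182.
S ≡ 4·36863·36 + 153·10123·71 + 59·10229·182 = 225113423.
225113423 mod 1953739 = 433438.

433438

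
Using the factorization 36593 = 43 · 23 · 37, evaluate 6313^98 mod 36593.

Mod 43: 6313 ≡ 35; by Fermat, exponent reduces to 98 mod 42 = 14; 35^14 ≡ 1 (mod 43).
Mod 23: 6313 ≡ 11; by Fermat, exponent reduces to 98 mod 22 = 10; 11^10 ≡ 2 (mod 23).
Mod 37: 6313 ≡ 23; by Fermat, exponent reduces to 98 mod 36 = 26; 23^26 ≡ 11 (mod 37).
Combine by CRT: x ≡ 1 (mod 43), x ≡ 2 (mod 23), x ≡ 11 (mod 37) ⇒ x ≡ 8558 (mod 36593).

8558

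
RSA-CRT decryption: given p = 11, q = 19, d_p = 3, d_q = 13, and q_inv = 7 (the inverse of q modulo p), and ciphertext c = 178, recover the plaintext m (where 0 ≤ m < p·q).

140

m₁ = c^(d_p) mod p: c ≡ 2 (mod 11), and 2^3 mod 11 = 8.
m₂ = c^(d_q) mod q: c ≡ 7 (mod 19), and 7^13 mod 19 = 7.
h = q_inv·(m₁ − m₂) mod p = 7·(8 − 7) mod 11 = 7.
m = m₂ + h·q = 7 + 7·19 = 140.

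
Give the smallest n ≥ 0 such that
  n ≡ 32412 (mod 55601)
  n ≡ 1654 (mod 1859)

366018

gcd(55601, 1859) = 169 and 169 | (1654 − 32412), so the pair is consistent; merging gives n ≡ 366018 (mod 611611), where 611611 = lcm(55601, 1859).
The solution is unique modulo lcm(55601, 1859) = 611611.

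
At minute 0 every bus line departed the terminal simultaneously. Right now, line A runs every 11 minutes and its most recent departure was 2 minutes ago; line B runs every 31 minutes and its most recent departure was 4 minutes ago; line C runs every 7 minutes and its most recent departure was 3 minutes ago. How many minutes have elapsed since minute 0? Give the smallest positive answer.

717

Combine the congruences pairwise.
From t ≡ 2 (mod 11) write t = 2 + 11s. Substituting into t ≡ 4 (mod 31) gives 11s ≡ 2 (mod 31), and since 11⁻¹ ≡ 17 (mod 31), s ≡ 3. Hence t ≡ 2 + 11·3 = 35 (mod 341).
From t ≡ 35 (mod 341) write t = 35 + 341s. Substituting into t ≡ 3 (mod 7) gives 341s ≡ 3 (mod 7), and since 5⁻¹ ≡ 3 (mod 7), s ≡ 2. Hence t ≡ 35 + 341·2 = 717 (mod 2387).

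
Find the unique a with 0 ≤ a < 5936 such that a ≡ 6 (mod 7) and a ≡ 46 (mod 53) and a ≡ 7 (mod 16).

2855

Combine the congruences pairwise.
From a ≡ 6 (mod 7) write a = 6 + 7t. Substituting into a ≡ 46 (mod 53) gives 7t ≡ 40 (mod 53), and since 7⁻¹ ≡ 38 (mod 53), t ≡ 36. Hence a ≡ 6 + 7·36 = 258 (mod 371).
From a ≡ 258 (mod 371) write a = 258 + 371t. Substituting into a ≡ 7 (mod 16) gives 371t ≡ 5 (mod 16), and since 3⁻¹ ≡ 11 (mod 16), t ≡ 7. Hence a ≡ 258 + 371·7 = 2855 (mod 5936).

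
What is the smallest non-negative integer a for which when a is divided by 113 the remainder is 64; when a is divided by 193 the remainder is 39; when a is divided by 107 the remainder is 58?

2043330

The moduli are pairwise coprime; N = 113·193·107 = 2333563.
N/113 = 20651; 20651 ≡ 85 (mod 113); 85·4 ≡ 1, so inverse 4.
N/193 = 12091; 12091 ≡ 125 (mod 193); 125·105 ≡ 1, so inverse 105.
N/107 = 21809; 21809 ≡ 88 (mod 107); 88·45 ≡ 1, so inverse 45.
a ≡ 64·20651·4 + 39·12091·105 + 58·21809·45 = 111720791.
111720791 mod 2333563 = 2043330.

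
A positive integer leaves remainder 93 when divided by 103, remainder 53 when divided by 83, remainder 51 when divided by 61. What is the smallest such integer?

213612

From m ≡ 93 (mod 103) write m = 93 + 103t. Substituting into m ≡ 53 (mod 83) gives 103t ≡ 43 (mod 83), and since 20⁻¹ ≡ 54 (mod 83), t ≡ 81. Hence m ≡ 93 + 103·81 = 8436 (mod 8549).
From m ≡ 8436 (mod 8549) write m = 8436 + 8549t. Substituting into m ≡ 51 (mod 61) gives 8549t ≡ 33 (mod 61), and since 9⁻¹ ≡ 34 (mod 61), t ≡ 24. Hence m ≡ 8436 + 8549·24 = 213612 (mod 521489).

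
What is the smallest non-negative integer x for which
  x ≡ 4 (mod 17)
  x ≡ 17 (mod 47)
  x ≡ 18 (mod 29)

From x ≡ 4 (mod 17) write x = 4 + 17t. Substituting into x ≡ 17 (mod 47) gives 17t ≡ 13 (mod 47), and since 17⁻¹ ≡ 36 (mod 47), t ≡ 45. Hence x ≡ 4 + 17·45 = 769 (mod 799).
From x ≡ 769 (mod 799) write x = 769 + 799t. Substituting into x ≡ 18 (mod 29) gives 799t ≡ 3 (mod 29), and since 16⁻¹ ≡ 20 (mod 29), t ≡ 2. Hence x ≡ 769 + 799·2 = 2367 (mod 23171).

2367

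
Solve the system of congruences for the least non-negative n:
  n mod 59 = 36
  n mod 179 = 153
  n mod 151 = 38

417402

The moduli are pairwise coprime; M = 59·179·151 = 1594711.
M/59 = 27029; 27029 ≡ 7 (mod 59); 7·17 ≡ 1, so inverse 17.
M/179 = 8909; 8909 ≡ 138 (mod 179); 138·48 ≡ 1, so inverse 48.
M/151 = 10561; 10561 ≡ 142 (mod 151); 142·67 ≡ 1, so inverse 67.
n ≡ 36·27029·17 + 153·8909·48 + 38·10561·67 = 108857750.
108857750 mod 1594711 = 417402.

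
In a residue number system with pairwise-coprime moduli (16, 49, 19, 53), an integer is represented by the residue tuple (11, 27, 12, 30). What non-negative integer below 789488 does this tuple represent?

The moduli are pairwise coprime; N = 16·49·19·53 = 789488.
N/16 = 49343; 49343 ≡ 15 (mod 16); 15·15 ≡ 1, so inverse 15.
N/49 = 16112; 16112 ≡ 40 (mod 49); 40·38 ≡ 1, so inverse 38.
N/19 = 41552; 41552 ≡ 18 (mod 19); 18·18 ≡ 1, so inverse 18.
N/53 = 14896; 14896 ≡ 3 (mod 53); 3·18 ≡ 1, so inverse 18.
x ≡ 11·49343·15 + 27·16112·38 + 12·41552·18 + 30·14896·18 = 41691579.
41691579 mod 789488 = 638203.

638203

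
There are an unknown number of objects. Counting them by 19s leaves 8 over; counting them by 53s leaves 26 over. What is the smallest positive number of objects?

768

Combine the congruences pairwise.
From N ≡ 8 (mod 19) write N = 8 + 19t. Substituting into N ≡ 26 (mod 53) gives 19t ≡ 18 (mod 53), and since 19⁻¹ ≡ 14 (mod 53), t ≡ 40. Hence N ≡ 8 + 19·40 = 768 (mod 1007).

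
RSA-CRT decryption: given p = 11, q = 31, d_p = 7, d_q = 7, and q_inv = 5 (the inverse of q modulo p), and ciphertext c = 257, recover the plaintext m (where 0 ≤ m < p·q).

258

m₁ = c^(d_p) mod p: c ≡ 4 (mod 11), and 4^7 mod 11 = 5.
m₂ = c^(d_q) mod q: c ≡ 9 (mod 31), and 9^7 mod 31 = 10.
h = q_inv·(m₁ − m₂) mod p = 5·(5 − 10) mod 11 = 8.
m = m₂ + h·q = 10 + 8·31 = 258.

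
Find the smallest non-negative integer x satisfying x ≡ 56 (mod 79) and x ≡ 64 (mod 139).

From x ≡ 56 (mod 79) write x = 56 + 79t. Substituting into x ≡ 64 (mod 139) gives 79t ≡ 8 (mod 139), and since 79⁻¹ ≡ 44 (mod 139), t ≡ 74. Hence x ≡ 56 + 79·74 = 5902 (mod 10981).

5902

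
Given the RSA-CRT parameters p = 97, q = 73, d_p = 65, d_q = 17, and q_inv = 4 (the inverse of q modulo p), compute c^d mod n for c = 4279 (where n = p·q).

3198

m₁ = c^(d_p) mod p: c ≡ 11 (mod 97), and 11^65 mod 97 = 94.
m₂ = c^(d_q) mod q: c ≡ 45 (mod 73), and 45^17 mod 73 = 59.
h = q_inv·(m₁ − m₂) mod p = 4·(94 − 59) mod 97 = 43.
m = m₂ + h·q = 59 + 43·73 = 3198.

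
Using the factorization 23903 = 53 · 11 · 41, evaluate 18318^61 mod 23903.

Mod 53: 18318 ≡ 33; by Fermat, exponent reduces to 61 mod 52 = 9; 33^9 ≡ 27 (mod 53).
Mod 11: 18318 ≡ 3; by Fermat, exponent reduces to 61 mod 10 = 1; 3^1 ≡ 3 (mod 11).
Mod 41: 18318 ≡ 32; by Fermat, exponent reduces to 61 mod 40 = 21; 32^21 ≡ 32 (mod 41).
Combine by CRT: x ≡ 27 (mod 53), x ≡ 3 (mod 11), x ≡ 32 (mod 41) ⇒ x ≡ 12906 (mod 23903).

12906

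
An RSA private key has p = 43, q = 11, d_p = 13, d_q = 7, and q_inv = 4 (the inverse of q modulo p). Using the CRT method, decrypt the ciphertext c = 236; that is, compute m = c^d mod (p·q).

256

m₁ = c^(d_p) mod p: c ≡ 21 (mod 43), and 21^13 mod 43 = 41.
m₂ = c^(d_q) mod q: c ≡ 5 (mod 11), and 5^7 mod 11 = 3.
h = q_inv·(m₁ − m₂) mod p = 4·(41 − 3) mod 43 = 23.
m = m₂ + h·q = 3 + 23·11 = 256.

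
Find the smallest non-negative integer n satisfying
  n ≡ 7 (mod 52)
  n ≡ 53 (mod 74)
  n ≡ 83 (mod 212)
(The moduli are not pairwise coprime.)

gcd(52, 74) = 2 and 2 | (53 − 7), so the pair is consistent; merging gives n ≡ 423 (mod 1924), where 1924 = lcm(52, 74).
gcd(1924, 212) = 4 and 4 | (83 − 423), so the pair is consistent; merging gives n ≡ 87003 (mod 101972), where 101972 = lcm(1924, 212).
The solution is unique modulo lcm(52, 74, 212) = 101972.

87003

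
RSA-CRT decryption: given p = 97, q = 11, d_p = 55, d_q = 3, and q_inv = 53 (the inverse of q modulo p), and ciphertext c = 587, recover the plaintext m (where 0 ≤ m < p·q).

251

m₁ = c^(d_p) mod p: c ≡ 5 (mod 97), and 5^55 mod 97 = 57.
m₂ = c^(d_q) mod q: c ≡ 4 (mod 11), and 4^3 mod 11 = 9.
h = q_inv·(m₁ − m₂) mod p = 53·(57 − 9) mod 97 = 22.
m = m₂ + h·q = 9 + 22·11 = 251.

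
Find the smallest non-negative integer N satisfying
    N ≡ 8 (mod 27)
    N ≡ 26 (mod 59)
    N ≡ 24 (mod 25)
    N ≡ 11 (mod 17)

Combine the congruences pairwise.
From N ≡ 8 (mod 27) write N = 8 + 27t. Substituting into N ≡ 26 (mod 59) gives 27t ≡ 18 (mod 59), and since 27⁻¹ ≡ 35 (mod 59), t ≡ 40. Hence N ≡ 8 + 27·40 = 1088 (mod 1593).
From N ≡ 1088 (mod 1593) write N = 1088 + 1593t. Substituting into N ≡ 24 (mod 25) gives 1593t ≡ 11 (mod 25), and since 18⁻¹ ≡ 7 (mod 25), t ≡ 2. Hence N ≡ 1088 + 1593·2 = 4274 (mod 39825).
From N ≡ 4274 (mod 39825) write N = 4274 + 39825t. Substituting into N ≡ 11 (mod 17) gives 39825t ≡ 4 (mod 17), and since 11⁻¹ ≡ 14 (mod 17), t ≡ 5. Hence N ≡ 4274 + 39825·5 = 203399 (mod 677025).

203399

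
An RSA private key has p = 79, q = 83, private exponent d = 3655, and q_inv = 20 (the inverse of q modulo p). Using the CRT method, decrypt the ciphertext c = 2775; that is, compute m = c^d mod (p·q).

d_p = d mod (p−1) = 3655 mod 78 = 67; d_q = d mod (q−1) = 47.
m₁ = c^(d_p) mod p: c ≡ 10 (mod 79), and 10^67 mod 79 = 21.
m₂ = c^(d_q) mod q: c ≡ 36 (mod 83), and 36^47 mod 83 = 17.
h = q_inv·(m₁ − m₂) mod p = 20·(21 − 17) mod 79 = 1.
m = m₂ + h·q = 17 + 1·83 = 100.

100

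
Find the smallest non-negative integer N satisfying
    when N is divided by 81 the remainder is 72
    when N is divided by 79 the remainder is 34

4932

From N ≡ 72 (mod 81) write N = 72 + 81t. Substituting into N ≡ 34 (mod 79) gives 81t ≡ 41 (mod 79), and since 2⁻¹ ≡ 40 (mod 79), t ≡ 60. Hence N ≡ 72 + 81·60 = 4932 (mod 6399).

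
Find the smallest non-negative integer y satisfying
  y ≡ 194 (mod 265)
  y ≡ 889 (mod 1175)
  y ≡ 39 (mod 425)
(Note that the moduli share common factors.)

Combine the congruences pairwise.
gcd(265, 1175) = 5 and 5 | (889 − 194), so the pair is consistent; merging gives y ≡ 20864 (mod 62275), where 62275 = lcm(265, 1175).
gcd(62275, 425) = 25 and 25 | (39 − 20864), so the pair is consistent; merging gives y ≡ 20864 (mod 1058675), where 1058675 = lcm(62275, 425).
The solution is unique modulo lcm(265, 1175, 425) = 1058675.

20864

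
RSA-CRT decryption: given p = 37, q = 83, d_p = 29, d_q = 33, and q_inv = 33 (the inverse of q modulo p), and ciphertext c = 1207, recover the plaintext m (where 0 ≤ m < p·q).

1118

m₁ = c^(d_p) mod p: c ≡ 23 (mod 37), and 23^29 mod 37 = 8.
m₂ = c^(d_q) mod q: c ≡ 45 (mod 83), and 45^33 mod 83 = 39.
h = q_inv·(m₁ − m₂) mod p = 33·(8 − 39) mod 37 = 13.
m = m₂ + h·q = 39 + 13·83 = 1118.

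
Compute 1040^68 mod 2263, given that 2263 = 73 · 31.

1351

Mod 73: 1040 ≡ 18; 18^68 ≡ 37 (mod 73).
Mod 31: 1040 ≡ 17; by Fermat, exponent reduces to 68 mod 30 = 8; 17^8 ≡ 18 (mod 31).
Combine by CRT: x ≡ 37 (mod 73), x ≡ 18 (mod 31) ⇒ x ≡ 1351 (mod 2263).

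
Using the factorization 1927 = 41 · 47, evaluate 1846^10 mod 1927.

Mod 41: 1846 ≡ 1; 1^10 ≡ 1 (mod 41).
Mod 47: 1846 ≡ 13; 13^10 ≡ 2 (mod 47).
Combine by CRT: x ≡ 1 (mod 41), x ≡ 2 (mod 47) ⇒ x ≡ 1600 (mod 1927).

1600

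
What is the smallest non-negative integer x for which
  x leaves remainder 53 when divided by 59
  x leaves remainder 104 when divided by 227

From x ≡ 53 (mod 59) write x = 53 + 59t. Substituting into x ≡ 104 (mod 227) gives 59t ≡ 51 (mod 227), and since 59⁻¹ ≡ 177 (mod 227), t ≡ 174. Hence x ≡ 53 + 59·174 = 10319 (mod 13393).

10319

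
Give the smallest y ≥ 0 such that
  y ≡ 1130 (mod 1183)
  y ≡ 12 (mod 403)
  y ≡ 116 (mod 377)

gcd(1183, 403) = 13 and 13 | (12 − 1130), so the pair is consistent; merging gives y ≡ 15326 (mod 36673), where 36673 = lcm(1183, 403).
gcd(36673, 377) = 13 and 13 | (116 − 15326), so the pair is consistent; merging gives y ≡ 235364 (mod 1063517), where 1063517 = lcm(36673, 377).
The solution is unique modulo lcm(1183, 403, 377) = 1063517.

235364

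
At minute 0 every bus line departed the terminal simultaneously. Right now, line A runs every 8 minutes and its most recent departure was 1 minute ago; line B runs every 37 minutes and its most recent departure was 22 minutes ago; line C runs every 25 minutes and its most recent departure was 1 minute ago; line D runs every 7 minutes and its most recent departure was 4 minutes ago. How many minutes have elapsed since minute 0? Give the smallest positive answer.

43201

The moduli are pairwise coprime; N = 8·37·25·7 = 51800.
N/8 = 6475; 6475 ≡ 3 (mod 8); 3·3 ≡ 1, so inverse 3.
N/37 = 1400; 1400 ≡ 31 (mod 37); 31·6 ≡ 1, so inverse 6.
N/25 = 2072; 2072 ≡ 22 (mod 25); 22·8 ≡ 1, so inverse 8.
N/7 = 7400; 7400 ≡ 1 (mod 7), inverse 1.
t ≡ 1·6475·3 + 22·1400·6 + 1·2072·8 + 4·7400·1 = 250401.
250401 mod 51800 = 43201.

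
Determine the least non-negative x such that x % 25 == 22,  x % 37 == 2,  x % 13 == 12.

The moduli are pairwise coprime; N = 25·37·13 = 12025.
N/25 = 481; 481 ≡ 6 (mod 25); 6·21 ≡ 1, so inverse 21.
N/37 = 325; 325 ≡ 29 (mod 37); 29·23 ≡ 1, so inverse 23.
N/13 = 925; 925 ≡ 2 (mod 13); 2·7 ≡ 1, so inverse 7.
x ≡ 22·481·21 + 2·325·23 + 12·925·7 = 314872.
314872 mod 12025 = 2222.

2222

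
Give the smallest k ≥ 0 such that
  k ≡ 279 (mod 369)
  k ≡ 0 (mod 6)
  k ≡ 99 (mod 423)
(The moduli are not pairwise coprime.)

gcd(369, 6) = 3 and 3 | (0 − 279), so the pair is consistent; merging gives k ≡ 648 (mod 738), where 738 = lcm(369, 6).
gcd(738, 423) = 9 and 9 | (99 − 648), so the pair is consistent; merging gives k ≡ 7290 (mod 34686), where 34686 = lcm(738, 423).
The solution is unique modulo lcm(369, 6, 423) = 34686.

7290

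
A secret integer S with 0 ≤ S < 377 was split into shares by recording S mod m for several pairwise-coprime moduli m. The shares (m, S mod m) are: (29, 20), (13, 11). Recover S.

From S ≡ 20 (mod 29) write S = 20 + 29t. Substituting into S ≡ 11 (mod 13) gives 29t ≡ 4 (mod 13), and since 3⁻¹ ≡ 9 (mod 13), t ≡ 10. Hence S ≡ 20 + 29·10 = 310 (mod 377).

310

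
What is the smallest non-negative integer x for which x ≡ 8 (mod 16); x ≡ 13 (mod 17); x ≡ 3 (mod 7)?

472

The moduli are pairwise coprime; N = 16·17·7 = 1904.
N/16 = 119; 119 ≡ 7 (mod 16); 7·7 ≡ 1, so inverse 7.
N/17 = 112; 112 ≡ 10 (mod 17); 10·12 ≡ 1, so inverse 12.
N/7 = 272; 272 ≡ 6 (mod 7); 6·6 ≡ 1, so inverse 6.
x ≡ 8·119·7 + 13·112·12 + 3·272·6 = 29032.
29032 mod 1904 = 472.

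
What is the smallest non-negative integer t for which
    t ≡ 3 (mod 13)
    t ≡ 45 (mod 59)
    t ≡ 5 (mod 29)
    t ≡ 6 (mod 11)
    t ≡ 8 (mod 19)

The moduli are pairwise coprime; N = 13·59·29·11·19 = 4648787.
N/13 = 357599; 357599 ≡ 8 (mod 13); 8·5 ≡ 1, so inverse 5.
N/59 = 78793; 78793 ≡ 28 (mod 59); 28·19 ≡ 1, so inverse 19.
N/29 = 160303; 160303 ≡ 20 (mod 29); 20·16 ≡ 1, so inverse 16.
N/11 = 422617; 422617 ≡ 8 (mod 11); 8·7 ≡ 1, so inverse 7.
N/19 = 244673; 244673 ≡ 10 (mod 19); 10·2 ≡ 1, so inverse 2.
t ≡ 3·357599·5 + 45·78793·19 + 5·160303·16 + 6·422617·7 + 8·244673·2 = 107220922.
107220922 mod 4648787 = 298821.

298821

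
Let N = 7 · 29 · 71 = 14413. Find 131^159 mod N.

11822

Mod 7: 131 ≡ 5; by Fermat, exponent reduces to 159 mod 6 = 3; 5^3 ≡ 6 (mod 7).
Mod 29: 131 ≡ 15; by Fermat, exponent reduces to 159 mod 28 = 19; 15^19 ≡ 19 (mod 29).
Mod 71: 131 ≡ 60; by Fermat, exponent reduces to 159 mod 70 = 19; 60^19 ≡ 36 (mod 71).
Combine by CRT: x ≡ 6 (mod 7), x ≡ 19 (mod 29), x ≡ 36 (mod 71) ⇒ x ≡ 11822 (mod 14413).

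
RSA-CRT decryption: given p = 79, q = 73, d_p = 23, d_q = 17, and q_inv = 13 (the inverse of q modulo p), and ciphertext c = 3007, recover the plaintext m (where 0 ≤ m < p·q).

4554

m₁ = c^(d_p) mod p: c ≡ 5 (mod 79), and 5^23 mod 79 = 51.
m₂ = c^(d_q) mod q: c ≡ 14 (mod 73), and 14^17 mod 73 = 28.
h = q_inv·(m₁ − m₂) mod p = 13·(51 − 28) mod 79 = 62.
m = m₂ + h·q = 28 + 62·73 = 4554.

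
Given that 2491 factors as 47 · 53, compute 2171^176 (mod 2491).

Mod 47: 2171 ≡ 9; by Fermat, exponent reduces to 176 mod 46 = 38; 9^38 ≡ 25 (mod 47).
Mod 53: 2171 ≡ 51; by Fermat, exponent reduces to 176 mod 52 = 20; 51^20 ≡ 24 (mod 53).
Combine by CRT: x ≡ 25 (mod 47), x ≡ 24 (mod 53) ⇒ x ≡ 448 (mod 2491).

448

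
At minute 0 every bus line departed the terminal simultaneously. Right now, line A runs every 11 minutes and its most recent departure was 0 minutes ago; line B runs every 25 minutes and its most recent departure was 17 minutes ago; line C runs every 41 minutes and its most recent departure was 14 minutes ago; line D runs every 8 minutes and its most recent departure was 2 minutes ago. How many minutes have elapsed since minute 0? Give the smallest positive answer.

The moduli are pairwise coprime; N = 11·25·41·8 = 90200.
N/11 = 8200; 8200 ≡ 5 (mod 11); 5·9 ≡ 1, so inverse 9.
N/25 = 3608; 3608 ≡ 8 (mod 25); 8·22 ≡ 1, so inverse 22.
N/41 = 2200; 2200 ≡ 27 (mod 41); 27·38 ≡ 1, so inverse 38.
N/8 = 11275; 11275 ≡ 3 (mod 8); 3·3 ≡ 1, so inverse 3.
t ≡ 0·8200·9 + 17·3608·22 + 14·2200·38 + 2·11275·3 = 2587442.
2587442 mod 90200 = 61842.

61842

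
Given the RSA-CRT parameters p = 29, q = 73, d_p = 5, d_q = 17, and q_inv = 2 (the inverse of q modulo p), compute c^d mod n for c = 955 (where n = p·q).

2056

m₁ = c^(d_p) mod p: c ≡ 27 (mod 29), and 27^5 mod 29 = 26.
m₂ = c^(d_q) mod q: c ≡ 6 (mod 73), and 6^17 mod 73 = 12.
h = q_inv·(m₁ − m₂) mod p = 2·(26 − 12) mod 29 = 28.
m = m₂ + h·q = 12 + 28·73 = 2056.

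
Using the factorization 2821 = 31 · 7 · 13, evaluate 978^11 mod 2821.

1634

Mod 31: 978 ≡ 17; 17^11 ≡ 22 (mod 31).
Mod 7: 978 ≡ 5; by Fermat, exponent reduces to 11 mod 6 = 5; 5^5 ≡ 3 (mod 7).
Mod 13: 978 ≡ 3; 3^11 ≡ 9 (mod 13).
Combine by CRT: x ≡ 22 (mod 31), x ≡ 3 (mod 7), x ≡ 9 (mod 13) ⇒ x ≡ 1634 (mod 2821).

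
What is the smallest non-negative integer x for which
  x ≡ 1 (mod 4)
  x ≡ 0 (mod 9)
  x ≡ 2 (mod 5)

117

The moduli are pairwise coprime; N = 4·9·5 = 180.
N/4 = 45; 45 ≡ 1 (mod 4), inverse 1.
N/9 = 20; 20 ≡ 2 (mod 9); 2·5 ≡ 1, so inverse 5.
N/5 = 36; 36 ≡ 1 (mod 5), inverse 1.
x ≡ 1·45·1 + 0·20·5 + 2·36·1 = 117.
117 mod 180 = 117.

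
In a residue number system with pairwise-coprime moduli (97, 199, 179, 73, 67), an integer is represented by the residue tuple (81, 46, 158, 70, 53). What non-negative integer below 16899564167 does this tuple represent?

Combine the congruences pairwise.
From x ≡ 81 (mod 97) write x = 81 + 97t. Substituting into x ≡ 46 (mod 199) gives 97t ≡ 164 (mod 199), and since 97⁻¹ ≡ 119 (mod 199), t ≡ 14. Hence x ≡ 81 + 97·14 = 1439 (mod 19303).
From x ≡ 1439 (mod 19303) write x = 1439 + 19303t. Substituting into x ≡ 158 (mod 179) gives 19303t ≡ 151 (mod 179), and since 150⁻¹ ≡ 37 (mod 179), t ≡ 38. Hence x ≡ 1439 + 19303·38 = 734953 (mod 3455237).
From x ≡ 734953 (mod 3455237) write x = 734953 + 3455237t. Substituting into x ≡ 70 (mod 73) gives 3455237t ≡ 8 (mod 73), and since 1⁻¹ ≡ 1 (mod 73), t ≡ 8. Hence x ≡ 734953 + 3455237·8 = 28376849 (mod 252232301).
From x ≡ 28376849 (mod 252232301) write x = 28376849 + 252232301t. Substituting into x ≡ 53 (mod 67) gives 252232301t ≡ 49 (mod 67), and since 14⁻¹ ≡ 24 (mod 67), t ≡ 37. Hence x ≡ 28376849 + 252232301·37 = 9360971986 (mod 16899564167).

9360971986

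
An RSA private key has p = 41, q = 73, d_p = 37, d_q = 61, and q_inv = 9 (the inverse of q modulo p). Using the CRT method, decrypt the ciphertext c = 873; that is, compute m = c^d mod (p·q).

m₁ = c^(d_p) mod p: c ≡ 12 (mod 41), and 12^37 mod 41 = 7.
m₂ = c^(d_q) mod q: c ≡ 70 (mod 73), and 70^61 mod 73 = 70.
h = q_inv·(m₁ − m₂) mod p = 9·(7 − 70) mod 41 = 7.
m = m₂ + h·q = 70 + 7·73 = 581.

581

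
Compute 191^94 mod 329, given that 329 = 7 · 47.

9

Mod 7: 191 ≡ 2; by Fermat, exponent reduces to 94 mod 6 = 4; 2^4 ≡ 2 (mod 7).
Mod 47: 191 ≡ 3; by Fermat, exponent reduces to 94 mod 46 = 2; 3^2 ≡ 9 (mod 47).
Combine by CRT: x ≡ 2 (mod 7), x ≡ 9 (mod 47) ⇒ x ≡ 9 (mod 329).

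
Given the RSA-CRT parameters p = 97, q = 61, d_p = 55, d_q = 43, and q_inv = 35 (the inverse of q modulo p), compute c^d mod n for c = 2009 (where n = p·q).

m₁ = c^(d_p) mod p: c ≡ 69 (mod 97), and 69^55 mod 97 = 77.
m₂ = c^(d_q) mod q: c ≡ 57 (mod 61), and 57^43 mod 61 = 42.
h = q_inv·(m₁ − m₂) mod p = 35·(77 − 42) mod 97 = 61.
m = m₂ + h·q = 42 + 61·61 = 3763.

3763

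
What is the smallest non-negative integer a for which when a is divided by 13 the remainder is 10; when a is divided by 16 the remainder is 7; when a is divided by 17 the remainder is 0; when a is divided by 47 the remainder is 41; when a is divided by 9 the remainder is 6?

22695

The moduli are pairwise coprime; N = 13·16·17·47·9 = 1495728.
N/13 = 115056; 115056 ≡ 6 (mod 13); 6·11 ≡ 1, so inverse 11.
N/16 = 93483; 93483 ≡ 11 (mod 16); 11·3 ≡ 1, so inverse 3.
N/17 = 87984; 87984 ≡ 9 (mod 17); 9·2 ≡ 1, so inverse 2.
N/47 = 31824; 31824 ≡ 5 (mod 47); 5·19 ≡ 1, so inverse 19.
N/9 = 166192; 166192 ≡ 7 (mod 9); 7·4 ≡ 1, so inverse 4.
a ≡ 10·115056·11 + 7·93483·3 + 0·87984·2 + 41·31824·19 + 6·166192·4 = 43398807.
43398807 mod 1495728 = 22695.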